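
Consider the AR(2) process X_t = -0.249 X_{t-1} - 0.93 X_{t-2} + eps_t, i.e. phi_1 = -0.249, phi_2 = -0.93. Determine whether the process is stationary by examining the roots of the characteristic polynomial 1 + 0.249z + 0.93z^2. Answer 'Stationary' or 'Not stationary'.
\text{Stationary}

The AR(p) characteristic polynomial is P(z) = 1 + 0.249z + 0.93z^2.
Stationarity requires all roots to lie outside the unit circle, i.e. |z| > 1 for every root.
Set 1 + (0.249) z + (0.93) z^2 = 0, i.e. a z^2 + b z + c = 0 with a = 0.93, b = 0.249, c = 1.
Discriminant D = b^2 - 4ac = (0.249)^2 - 4*(0.93)*1 = 0.062001 - (3.72) = -3.657999.
D < 0, so the roots are the complex-conjugate pair z = (-b +/- i sqrt(-D)) / (2a) = -0.1339 +/- 1.0283i.
For a conjugate pair |z|^2 = z * conj(z) = (product of roots) = c/a = 1/(0.93) = 1.075269, so |z| = sqrt(1.075269) = 1.037 for both roots.
Moduli of all roots: 1.0370, 1.0370.
All moduli strictly greater than 1? Yes.
Verdict: Stationary.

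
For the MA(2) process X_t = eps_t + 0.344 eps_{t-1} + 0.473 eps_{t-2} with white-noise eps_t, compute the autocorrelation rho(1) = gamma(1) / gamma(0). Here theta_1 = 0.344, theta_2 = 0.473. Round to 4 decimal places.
\rho(1) = 0.3776

For an MA(q) process with theta_0 = 1, the autocovariance is
  gamma(k) = sigma^2 * sum_{i=0..q-k} theta_i * theta_{i+k},
and rho(k) = gamma(k) / gamma(0). Sigma^2 cancels.
  numerator   = (1)*(0.344) + (0.344)*(0.473) = 0.506712.
  denominator = (1)^2 + (0.344)^2 + (0.473)^2 = 1.342065.
  rho(1) = 0.506712 / 1.342065 = 0.3776.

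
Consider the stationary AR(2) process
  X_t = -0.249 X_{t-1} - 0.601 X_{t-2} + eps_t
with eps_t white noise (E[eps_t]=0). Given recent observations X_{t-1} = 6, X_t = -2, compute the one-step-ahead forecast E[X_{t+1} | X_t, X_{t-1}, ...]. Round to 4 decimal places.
E[X_{t+1} \mid \mathcal F_t] = -3.1080

For an AR(p) model X_t = c + sum_i phi_i X_{t-i} + eps_t, the
one-step-ahead conditional mean is
  E[X_{t+1} | X_t, ...] = c + sum_i phi_i X_{t+1-i}.
Substitute known values:
  E[X_{t+1} | ...] = (-0.249) * (-2) + (-0.601) * (6)
                   = -3.1080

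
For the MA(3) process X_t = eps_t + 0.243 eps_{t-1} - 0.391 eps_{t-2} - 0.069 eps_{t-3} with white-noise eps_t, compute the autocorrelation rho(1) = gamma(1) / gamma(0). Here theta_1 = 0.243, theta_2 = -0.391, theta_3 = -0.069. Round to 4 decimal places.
\rho(1) = 0.1438

For an MA(q) process with theta_0 = 1, the autocovariance is
  gamma(k) = sigma^2 * sum_{i=0..q-k} theta_i * theta_{i+k},
and rho(k) = gamma(k) / gamma(0). Sigma^2 cancels.
  numerator   = (1)*(0.243) + (0.243)*(-0.391) + (-0.391)*(-0.069) = 0.174966.
  denominator = (1)^2 + (0.243)^2 + (-0.391)^2 + (-0.069)^2 = 1.216691.
  rho(1) = 0.174966 / 1.216691 = 0.1438.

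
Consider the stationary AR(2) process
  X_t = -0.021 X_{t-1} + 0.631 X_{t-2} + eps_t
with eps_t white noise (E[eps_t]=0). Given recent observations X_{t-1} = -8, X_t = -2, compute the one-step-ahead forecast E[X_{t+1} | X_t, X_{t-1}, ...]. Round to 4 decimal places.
E[X_{t+1} \mid \mathcal F_t] = -5.0060

For an AR(p) model X_t = c + sum_i phi_i X_{t-i} + eps_t, the
one-step-ahead conditional mean is
  E[X_{t+1} | X_t, ...] = c + sum_i phi_i X_{t+1-i}.
Substitute known values:
  E[X_{t+1} | ...] = (-0.021) * (-2) + (0.631) * (-8)
                   = -5.0060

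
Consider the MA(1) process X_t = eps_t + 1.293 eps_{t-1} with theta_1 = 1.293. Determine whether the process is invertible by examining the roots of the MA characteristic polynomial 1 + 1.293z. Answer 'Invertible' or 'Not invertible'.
\text{Not invertible}

The MA(q) characteristic polynomial is P(z) = 1 + 1.293z.
Invertibility requires all roots to lie outside the unit circle, i.e. |z| > 1 for every root.
This is linear in z: 1 + (1.293) z = 0  =>  z = -1/(1.293) = -0.773395,  |z| = 0.773395.
Moduli of all roots: 0.7734.
All moduli strictly greater than 1? No.
Verdict: Not invertible.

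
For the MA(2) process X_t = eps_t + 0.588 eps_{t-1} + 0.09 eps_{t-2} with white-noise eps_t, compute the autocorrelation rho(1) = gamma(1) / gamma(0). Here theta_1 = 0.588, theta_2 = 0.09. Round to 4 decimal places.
\rho(1) = 0.4734

For an MA(q) process with theta_0 = 1, the autocovariance is
  gamma(k) = sigma^2 * sum_{i=0..q-k} theta_i * theta_{i+k},
and rho(k) = gamma(k) / gamma(0). Sigma^2 cancels.
  numerator   = (1)*(0.588) + (0.588)*(0.09) = 0.64092.
  denominator = (1)^2 + (0.588)^2 + (0.09)^2 = 1.353844.
  rho(1) = 0.64092 / 1.353844 = 0.4734.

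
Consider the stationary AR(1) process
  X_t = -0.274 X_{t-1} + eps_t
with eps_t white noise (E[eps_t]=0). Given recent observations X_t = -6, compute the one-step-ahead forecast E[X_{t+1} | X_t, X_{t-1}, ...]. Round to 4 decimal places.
E[X_{t+1} \mid \mathcal F_t] = 1.6440

For an AR(p) model X_t = c + sum_i phi_i X_{t-i} + eps_t, the
one-step-ahead conditional mean is
  E[X_{t+1} | X_t, ...] = c + sum_i phi_i X_{t+1-i}.
Substitute known values:
  E[X_{t+1} | ...] = (-0.274) * (-6)
                   = 1.6440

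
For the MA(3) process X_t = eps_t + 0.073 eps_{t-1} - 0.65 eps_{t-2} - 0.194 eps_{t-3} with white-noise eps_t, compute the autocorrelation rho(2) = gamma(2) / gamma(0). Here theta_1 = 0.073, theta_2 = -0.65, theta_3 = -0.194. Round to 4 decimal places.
\rho(2) = -0.4532

For an MA(q) process with theta_0 = 1, the autocovariance is
  gamma(k) = sigma^2 * sum_{i=0..q-k} theta_i * theta_{i+k},
and rho(k) = gamma(k) / gamma(0). Sigma^2 cancels.
  numerator   = (1)*(-0.65) + (0.073)*(-0.194) = -0.664162.
  denominator = (1)^2 + (0.073)^2 + (-0.65)^2 + (-0.194)^2 = 1.465465.
  rho(2) = -0.664162 / 1.465465 = -0.4532.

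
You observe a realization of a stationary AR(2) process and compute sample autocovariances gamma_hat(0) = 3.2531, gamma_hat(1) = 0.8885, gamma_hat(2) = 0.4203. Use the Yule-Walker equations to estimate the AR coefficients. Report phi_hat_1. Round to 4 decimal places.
\hat\phi_{1} = 0.2570

The Yule-Walker equations for an AR(p) process read, in matrix form,
  Gamma_p phi = r_p,   with   (Gamma_p)_{ij} = gamma(|i - j|),
                       (r_p)_i = gamma(i),   i,j = 1..p.
Substitute the sample gammas (Toeplitz matrix and right-hand side of size 2):
  Gamma_p = [[3.2531, 0.8885], [0.8885, 3.2531]]
  r_p     = [0.8885, 0.4203]
Written out:
  3.2531 phi_1 + 0.8885 phi_2 = 0.8885
  0.8885 phi_1 + 3.2531 phi_2 = 0.4203
Solve by Cramer's rule:
  det = gamma(0)^2 - gamma(1)^2 = (3.2531)^2 - (0.8885)^2 = 10.58265961 - 0.78943225 = 9.79322736
  phi_hat_1 = [gamma(1) gamma(0) - gamma(1) gamma(2)] / det = [(0.8885)(3.2531) - (0.8885)(0.4203)] / 9.79322736 = 2.5169428 / 9.79322736 = 0.257
  phi_hat_2 = [gamma(0) gamma(2) - gamma(1)^2] / det = [(3.2531)(0.4203) - (0.8885)^2] / 9.79322736 = 0.57784568 / 9.79322736 = 0.059
So phi_hat = [0.2570, 0.0590].
Therefore phi_hat_1 = 0.2570.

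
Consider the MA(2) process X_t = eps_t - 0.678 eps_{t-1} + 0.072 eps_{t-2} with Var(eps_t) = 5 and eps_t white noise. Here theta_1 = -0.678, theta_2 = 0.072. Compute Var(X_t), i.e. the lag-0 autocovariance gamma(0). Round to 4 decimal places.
\gamma(0) = 7.3243

For an MA(q) process X_t = eps_t + sum_i theta_i eps_{t-i} with
Var(eps_t) = sigma^2, the variance is
  gamma(0) = sigma^2 * (1 + sum_i theta_i^2).
  sum_i theta_i^2 = (-0.678)^2 + (0.072)^2 = 0.459684 + 0.005184 = 0.464868.
  gamma(0) = 5 * (1 + 0.464868) = 5 * 1.464868 = 7.32434, which rounds to 7.3243.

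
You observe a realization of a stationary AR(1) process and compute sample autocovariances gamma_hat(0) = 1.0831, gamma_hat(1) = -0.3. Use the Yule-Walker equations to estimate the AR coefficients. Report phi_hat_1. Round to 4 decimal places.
\hat\phi_{1} = -0.2770

The Yule-Walker equations for an AR(p) process read, in matrix form,
  Gamma_p phi = r_p,   with   (Gamma_p)_{ij} = gamma(|i - j|),
                       (r_p)_i = gamma(i),   i,j = 1..p.
Substitute the sample gammas (Toeplitz matrix and right-hand side of size 1):
  Gamma_p = [[1.0831]]
  r_p     = [-0.3]
With p = 1 this is the single equation gamma(0) phi_1 = gamma(1):
  phi_hat_1 = gamma(1) / gamma(0) = -0.3 / 1.0831 = -0.2770.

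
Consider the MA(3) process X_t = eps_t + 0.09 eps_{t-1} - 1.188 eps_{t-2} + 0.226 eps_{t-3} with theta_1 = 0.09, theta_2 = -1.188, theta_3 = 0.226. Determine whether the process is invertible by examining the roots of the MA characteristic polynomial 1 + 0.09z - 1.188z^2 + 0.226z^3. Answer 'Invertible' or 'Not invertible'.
\text{Not invertible}

The MA(q) characteristic polynomial is P(z) = 1 + 0.09z - 1.188z^2 + 0.226z^3.
Invertibility requires all roots to lie outside the unit circle, i.e. |z| > 1 for every root.
Degree 3: look for a simple real root z0 first, then factor out (1 - z/z0) and solve the remaining quadratic.
Testing z0 = 5: P(5) = 1 + (0.09)(5) + (-1.188)(5)^2 + (0.226)(5)^3
  = 1 + (0.45) + (-29.7) + (28.25) = 0.  So z_0 = 5 is a root, |z_0| = 5.
Divide out the factor (1 - 0.2 z) = (1 - z/z0) (since 1/z0 = 0.2):
  P(z) = (1 - 0.2 z)(1 + (0.29) z + (-1.13) z^2)
  [check: z-coef 0.29 - (0.2) = 0.09; z^2-coef -1.13 - (0.2)(0.29) = -1.188; z^3-coef -(0.2)(-1.13) = 0.226.]
Remaining roots from the quadratic factor 1 + (0.29) z + (-1.13) z^2:
  Set 1 + (0.29) z + (-1.13) z^2 = 0, i.e. a z^2 + b z + c = 0 with a = -1.13, b = 0.29, c = 1.
  Discriminant D = b^2 - 4ac = (0.29)^2 - 4*(-1.13)*1 = 0.0841 - (-4.52) = 4.6041.
  D >= 0, so the roots are real: z = (-b +/- sqrt(D)) / (2a) = (-0.29 +/- 2.145717) / (-2.26).
    z_1 = (-0.29 + 2.145717) / (-2.26) = -0.8211,   |z_1| = 0.8211.
    z_2 = (-0.29 - 2.145717) / (-2.26) = 1.0778,   |z_2| = 1.0778.
Moduli of all roots: 5.0000, 0.8211, 1.0778.
All moduli strictly greater than 1? No.
Verdict: Not invertible.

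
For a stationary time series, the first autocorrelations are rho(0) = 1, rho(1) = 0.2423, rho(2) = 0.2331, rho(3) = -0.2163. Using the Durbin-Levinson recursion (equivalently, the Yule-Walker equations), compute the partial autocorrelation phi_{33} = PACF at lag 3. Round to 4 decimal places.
\phi_{33} = -0.3380

The PACF at lag k is phi_{kk}, the last component of the solution
to the Yule-Walker system G_k phi = r_k where
  (G_k)_{ij} = rho(|i - j|), (r_k)_i = rho(i), i,j = 1..k.
Equivalently, Durbin-Levinson gives phi_{kk} iteratively:
  phi_{11} = rho(1)
  phi_{kk} = [rho(k) - sum_{j=1..k-1} phi_{k-1,j} rho(k-j)]
            / [1 - sum_{j=1..k-1} phi_{k-1,j} rho(j)],
  phi_{k,j} = phi_{k-1,j} - phi_{kk} phi_{k-1,k-j},  j = 1..k-1.
Step k = 1:
  phi_11 = rho(1) = 0.2423.
Step k = 2:
  phi_22 = [rho(2) - phi_11 rho(1)] / [1 - phi_11 rho(1)] = [0.2331 - (0.2423)(0.2423)] / [1 - (0.2423)(0.2423)]
         = 0.17439071 / 0.94129071 = 0.185268.
  Update: phi_21 = phi_11 - phi_22 phi_11 = 0.2423 - (0.185268)(0.2423) = 0.19741.
Step k = 3:
  phi_33 = [rho(3) - phi_21 rho(2) - phi_22 rho(1)] / [1 - phi_21 rho(1) - phi_22 rho(2)]
    numerator   = -0.2163 - (0.19741)(0.2331) - (0.185268)(0.2423) = -0.30720654
    denominator = 1 - (0.19741)(0.2423) - (0.185268)(0.2331) = 0.90898175
  phi_33 = -0.30720654 / 0.90898175 = -0.338.
Therefore phi_{33} = -0.3380.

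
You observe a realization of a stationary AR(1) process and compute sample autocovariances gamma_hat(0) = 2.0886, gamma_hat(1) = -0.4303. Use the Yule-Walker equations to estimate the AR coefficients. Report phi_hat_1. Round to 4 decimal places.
\hat\phi_{1} = -0.2060

The Yule-Walker equations for an AR(p) process read, in matrix form,
  Gamma_p phi = r_p,   with   (Gamma_p)_{ij} = gamma(|i - j|),
                       (r_p)_i = gamma(i),   i,j = 1..p.
Substitute the sample gammas (Toeplitz matrix and right-hand side of size 1):
  Gamma_p = [[2.0886]]
  r_p     = [-0.4303]
With p = 1 this is the single equation gamma(0) phi_1 = gamma(1):
  phi_hat_1 = gamma(1) / gamma(0) = -0.4303 / 2.0886 = -0.2060.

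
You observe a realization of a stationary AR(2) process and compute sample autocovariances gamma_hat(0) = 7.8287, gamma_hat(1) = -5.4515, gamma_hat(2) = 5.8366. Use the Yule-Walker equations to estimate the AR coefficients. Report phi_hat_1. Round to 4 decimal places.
\hat\phi_{1} = -0.3440

The Yule-Walker equations for an AR(p) process read, in matrix form,
  Gamma_p phi = r_p,   with   (Gamma_p)_{ij} = gamma(|i - j|),
                       (r_p)_i = gamma(i),   i,j = 1..p.
Substitute the sample gammas (Toeplitz matrix and right-hand side of size 2):
  Gamma_p = [[7.8287, -5.4515], [-5.4515, 7.8287]]
  r_p     = [-5.4515, 5.8366]
Written out:
  7.8287 phi_1 - 5.4515 phi_2 = -5.4515
  -5.4515 phi_1 + 7.8287 phi_2 = 5.8366
Solve by Cramer's rule:
  det = gamma(0)^2 - gamma(1)^2 = (7.8287)^2 - (-5.4515)^2 = 61.28854369 - 29.71885225 = 31.56969144
  phi_hat_1 = [gamma(1) gamma(0) - gamma(1) gamma(2)] / det = [(-5.4515)(7.8287) - (-5.4515)(5.8366)] / 31.56969144 = -10.85993315 / 31.56969144 = -0.344
  phi_hat_2 = [gamma(0) gamma(2) - gamma(1)^2] / det = [(7.8287)(5.8366) - (-5.4515)^2] / 31.56969144 = 15.97413817 / 31.56969144 = 0.506
So phi_hat = [-0.3440, 0.5060].
Therefore phi_hat_1 = -0.3440.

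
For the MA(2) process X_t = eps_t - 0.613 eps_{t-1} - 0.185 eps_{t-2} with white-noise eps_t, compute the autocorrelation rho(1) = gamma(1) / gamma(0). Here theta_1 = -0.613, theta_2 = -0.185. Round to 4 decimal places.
\rho(1) = -0.3543

For an MA(q) process with theta_0 = 1, the autocovariance is
  gamma(k) = sigma^2 * sum_{i=0..q-k} theta_i * theta_{i+k},
and rho(k) = gamma(k) / gamma(0). Sigma^2 cancels.
  numerator   = (1)*(-0.613) + (-0.613)*(-0.185) = -0.499595.
  denominator = (1)^2 + (-0.613)^2 + (-0.185)^2 = 1.409994.
  rho(1) = -0.499595 / 1.409994 = -0.3543.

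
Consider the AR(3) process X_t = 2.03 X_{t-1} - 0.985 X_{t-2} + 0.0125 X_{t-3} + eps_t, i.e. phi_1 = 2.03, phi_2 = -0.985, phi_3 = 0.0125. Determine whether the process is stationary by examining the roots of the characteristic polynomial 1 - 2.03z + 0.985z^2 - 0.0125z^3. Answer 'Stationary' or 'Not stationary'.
\text{Not stationary}

The AR(p) characteristic polynomial is P(z) = 1 - 2.03z + 0.985z^2 - 0.0125z^3.
Stationarity requires all roots to lie outside the unit circle, i.e. |z| > 1 for every root.
Degree 3: look for a simple real root z0 first, then factor out (1 - z/z0) and solve the remaining quadratic.
Testing z0 = 0.8: P(0.8) = 1 + (-2.03)(0.8) + (0.985)(0.8)^2 + (-0.0125)(0.8)^3
  = 1 + (-1.624) + (0.6304) + (-0.0064) = 0.  So z_0 = 0.8 is a root, |z_0| = 0.8.
Divide out the factor (1 - 1.25 z) = (1 - z/z0) (since 1/z0 = 1.25):
  P(z) = (1 - 1.25 z)(1 + (-0.78) z + (0.01) z^2)
  [check: z-coef -0.78 - (1.25) = -2.03; z^2-coef 0.01 - (1.25)(-0.78) = 0.985; z^3-coef -(1.25)(0.01) = -0.0125.]
Remaining roots from the quadratic factor 1 + (-0.78) z + (0.01) z^2:
  Set 1 + (-0.78) z + (0.01) z^2 = 0, i.e. a z^2 + b z + c = 0 with a = 0.01, b = -0.78, c = 1.
  Discriminant D = b^2 - 4ac = (-0.78)^2 - 4*(0.01)*1 = 0.6084 - (0.04) = 0.5684.
  D >= 0, so the roots are real: z = (-b +/- sqrt(D)) / (2a) = (0.78 +/- 0.753923) / (0.02).
    z_1 = (0.78 + 0.753923) / (0.02) = 76.6962,   |z_1| = 76.6962.
    z_2 = (0.78 - 0.753923) / (0.02) = 1.3038,   |z_2| = 1.3038.
Moduli of all roots: 0.8000, 76.6962, 1.3038.
All moduli strictly greater than 1? No.
Verdict: Not stationary.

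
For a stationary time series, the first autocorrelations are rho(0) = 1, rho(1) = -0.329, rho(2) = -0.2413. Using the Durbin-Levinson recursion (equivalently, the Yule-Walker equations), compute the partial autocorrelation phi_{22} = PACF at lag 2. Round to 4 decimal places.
\phi_{22} = -0.3920

The PACF at lag k is phi_{kk}, the last component of the solution
to the Yule-Walker system G_k phi = r_k where
  (G_k)_{ij} = rho(|i - j|), (r_k)_i = rho(i), i,j = 1..k.
Equivalently, Durbin-Levinson gives phi_{kk} iteratively:
  phi_{11} = rho(1)
  phi_{kk} = [rho(k) - sum_{j=1..k-1} phi_{k-1,j} rho(k-j)]
            / [1 - sum_{j=1..k-1} phi_{k-1,j} rho(j)],
  phi_{k,j} = phi_{k-1,j} - phi_{kk} phi_{k-1,k-j},  j = 1..k-1.
Step k = 1:
  phi_11 = rho(1) = -0.329.
Step k = 2:
  phi_22 = [rho(2) - phi_11 rho(1)] / [1 - phi_11 rho(1)] = [-0.2413 - (-0.329)(-0.329)] / [1 - (-0.329)(-0.329)]
         = -0.349541 / 0.891759 = -0.392.
Therefore phi_{22} = -0.3920.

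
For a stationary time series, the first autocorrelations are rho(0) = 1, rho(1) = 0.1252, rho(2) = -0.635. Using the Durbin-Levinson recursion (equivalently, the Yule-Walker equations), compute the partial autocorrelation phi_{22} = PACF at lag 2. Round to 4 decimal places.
\phi_{22} = -0.6610

The PACF at lag k is phi_{kk}, the last component of the solution
to the Yule-Walker system G_k phi = r_k where
  (G_k)_{ij} = rho(|i - j|), (r_k)_i = rho(i), i,j = 1..k.
Equivalently, Durbin-Levinson gives phi_{kk} iteratively:
  phi_{11} = rho(1)
  phi_{kk} = [rho(k) - sum_{j=1..k-1} phi_{k-1,j} rho(k-j)]
            / [1 - sum_{j=1..k-1} phi_{k-1,j} rho(j)],
  phi_{k,j} = phi_{k-1,j} - phi_{kk} phi_{k-1,k-j},  j = 1..k-1.
Step k = 1:
  phi_11 = rho(1) = 0.1252.
Step k = 2:
  phi_22 = [rho(2) - phi_11 rho(1)] / [1 - phi_11 rho(1)] = [-0.635 - (0.1252)(0.1252)] / [1 - (0.1252)(0.1252)]
         = -0.65067504 / 0.98432496 = -0.661.
Therefore phi_{22} = -0.6610.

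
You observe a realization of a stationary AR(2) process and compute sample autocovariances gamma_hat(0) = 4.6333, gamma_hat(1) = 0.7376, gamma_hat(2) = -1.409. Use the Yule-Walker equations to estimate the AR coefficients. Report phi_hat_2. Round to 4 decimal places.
\hat\phi_{2} = -0.3380

The Yule-Walker equations for an AR(p) process read, in matrix form,
  Gamma_p phi = r_p,   with   (Gamma_p)_{ij} = gamma(|i - j|),
                       (r_p)_i = gamma(i),   i,j = 1..p.
Substitute the sample gammas (Toeplitz matrix and right-hand side of size 2):
  Gamma_p = [[4.6333, 0.7376], [0.7376, 4.6333]]
  r_p     = [0.7376, -1.409]
Written out:
  4.6333 phi_1 + 0.7376 phi_2 = 0.7376
  0.7376 phi_1 + 4.6333 phi_2 = -1.409
Solve by Cramer's rule:
  det = gamma(0)^2 - gamma(1)^2 = (4.6333)^2 - (0.7376)^2 = 21.46746889 - 0.54405376 = 20.92341513
  phi_hat_1 = [gamma(1) gamma(0) - gamma(1) gamma(2)] / det = [(0.7376)(4.6333) - (0.7376)(-1.409)] / 20.92341513 = 4.45680048 / 20.92341513 = 0.213
  phi_hat_2 = [gamma(0) gamma(2) - gamma(1)^2] / det = [(4.6333)(-1.409) - (0.7376)^2] / 20.92341513 = -7.07237346 / 20.92341513 = -0.338
So phi_hat = [0.2130, -0.3380].
Therefore phi_hat_2 = -0.3380.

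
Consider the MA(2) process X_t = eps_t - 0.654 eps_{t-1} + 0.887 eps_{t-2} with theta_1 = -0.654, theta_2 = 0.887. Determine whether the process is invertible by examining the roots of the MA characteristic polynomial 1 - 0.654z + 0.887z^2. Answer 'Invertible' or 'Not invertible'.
\text{Invertible}

The MA(q) characteristic polynomial is P(z) = 1 - 0.654z + 0.887z^2.
Invertibility requires all roots to lie outside the unit circle, i.e. |z| > 1 for every root.
Set 1 + (-0.654) z + (0.887) z^2 = 0, i.e. a z^2 + b z + c = 0 with a = 0.887, b = -0.654, c = 1.
Discriminant D = b^2 - 4ac = (-0.654)^2 - 4*(0.887)*1 = 0.427716 - (3.548) = -3.120284.
D < 0, so the roots are the complex-conjugate pair z = (-b +/- i sqrt(-D)) / (2a) = 0.3687 +/- 0.9957i.
For a conjugate pair |z|^2 = z * conj(z) = (product of roots) = c/a = 1/(0.887) = 1.127396, so |z| = sqrt(1.127396) = 1.0618 for both roots.
Moduli of all roots: 1.0618, 1.0618.
All moduli strictly greater than 1? Yes.
Verdict: Invertible.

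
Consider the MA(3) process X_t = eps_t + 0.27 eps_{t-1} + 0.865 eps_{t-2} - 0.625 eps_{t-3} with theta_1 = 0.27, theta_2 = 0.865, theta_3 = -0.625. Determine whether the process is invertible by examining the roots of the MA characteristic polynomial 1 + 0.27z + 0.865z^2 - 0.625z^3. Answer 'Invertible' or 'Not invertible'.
\text{Not invertible}

The MA(q) characteristic polynomial is P(z) = 1 + 0.27z + 0.865z^2 - 0.625z^3.
Invertibility requires all roots to lie outside the unit circle, i.e. |z| > 1 for every root.
Degree 3: look for a simple real root z0 first, then factor out (1 - z/z0) and solve the remaining quadratic.
Testing z0 = 2: P(2) = 1 + (0.27)(2) + (0.865)(2)^2 + (-0.625)(2)^3
  = 1 + (0.54) + (3.46) + (-5) = 0.  So z_0 = 2 is a root, |z_0| = 2.
Divide out the factor (1 - 0.5 z) = (1 - z/z0) (since 1/z0 = 0.5):
  P(z) = (1 - 0.5 z)(1 + (0.77) z + (1.25) z^2)
  [check: z-coef 0.77 - (0.5) = 0.27; z^2-coef 1.25 - (0.5)(0.77) = 0.865; z^3-coef -(0.5)(1.25) = -0.625.]
Remaining roots from the quadratic factor 1 + (0.77) z + (1.25) z^2:
  Set 1 + (0.77) z + (1.25) z^2 = 0, i.e. a z^2 + b z + c = 0 with a = 1.25, b = 0.77, c = 1.
  Discriminant D = b^2 - 4ac = (0.77)^2 - 4*(1.25)*1 = 0.5929 - (5) = -4.4071.
  D < 0, so the roots are the complex-conjugate pair z = (-b +/- i sqrt(-D)) / (2a) = -0.308 +/- 0.8397i.
  For a conjugate pair |z|^2 = z * conj(z) = (product of roots) = c/a = 1/(1.25) = 0.8, so |z| = sqrt(0.8) = 0.8944 for both roots.
Moduli of all roots: 2.0000, 0.8944, 0.8944.
All moduli strictly greater than 1? No.
Verdict: Not invertible.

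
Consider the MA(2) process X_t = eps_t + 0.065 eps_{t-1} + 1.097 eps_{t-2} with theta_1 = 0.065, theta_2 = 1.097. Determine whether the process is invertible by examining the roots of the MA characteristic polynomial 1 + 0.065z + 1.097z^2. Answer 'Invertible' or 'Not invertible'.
\text{Not invertible}

The MA(q) characteristic polynomial is P(z) = 1 + 0.065z + 1.097z^2.
Invertibility requires all roots to lie outside the unit circle, i.e. |z| > 1 for every root.
Set 1 + (0.065) z + (1.097) z^2 = 0, i.e. a z^2 + b z + c = 0 with a = 1.097, b = 0.065, c = 1.
Discriminant D = b^2 - 4ac = (0.065)^2 - 4*(1.097)*1 = 0.004225 - (4.388) = -4.383775.
D < 0, so the roots are the complex-conjugate pair z = (-b +/- i sqrt(-D)) / (2a) = -0.0296 +/- 0.9543i.
For a conjugate pair |z|^2 = z * conj(z) = (product of roots) = c/a = 1/(1.097) = 0.911577, so |z| = sqrt(0.911577) = 0.9548 for both roots.
Moduli of all roots: 0.9548, 0.9548.
All moduli strictly greater than 1? No.
Verdict: Not invertible.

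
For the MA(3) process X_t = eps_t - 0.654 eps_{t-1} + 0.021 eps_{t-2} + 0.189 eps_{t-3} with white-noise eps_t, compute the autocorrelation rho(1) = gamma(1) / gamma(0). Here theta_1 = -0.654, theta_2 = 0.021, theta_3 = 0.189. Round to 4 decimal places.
\rho(1) = -0.4534

For an MA(q) process with theta_0 = 1, the autocovariance is
  gamma(k) = sigma^2 * sum_{i=0..q-k} theta_i * theta_{i+k},
and rho(k) = gamma(k) / gamma(0). Sigma^2 cancels.
  numerator   = (1)*(-0.654) + (-0.654)*(0.021) + (0.021)*(0.189) = -0.663765.
  denominator = (1)^2 + (-0.654)^2 + (0.021)^2 + (0.189)^2 = 1.463878.
  rho(1) = -0.663765 / 1.463878 = -0.4534.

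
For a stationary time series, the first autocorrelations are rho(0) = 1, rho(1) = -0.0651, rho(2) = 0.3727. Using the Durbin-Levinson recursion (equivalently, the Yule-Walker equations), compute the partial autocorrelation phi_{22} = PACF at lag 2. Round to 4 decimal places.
\phi_{22} = 0.3700

The PACF at lag k is phi_{kk}, the last component of the solution
to the Yule-Walker system G_k phi = r_k where
  (G_k)_{ij} = rho(|i - j|), (r_k)_i = rho(i), i,j = 1..k.
Equivalently, Durbin-Levinson gives phi_{kk} iteratively:
  phi_{11} = rho(1)
  phi_{kk} = [rho(k) - sum_{j=1..k-1} phi_{k-1,j} rho(k-j)]
            / [1 - sum_{j=1..k-1} phi_{k-1,j} rho(j)],
  phi_{k,j} = phi_{k-1,j} - phi_{kk} phi_{k-1,k-j},  j = 1..k-1.
Step k = 1:
  phi_11 = rho(1) = -0.0651.
Step k = 2:
  phi_22 = [rho(2) - phi_11 rho(1)] / [1 - phi_11 rho(1)] = [0.3727 - (-0.0651)(-0.0651)] / [1 - (-0.0651)(-0.0651)]
         = 0.36846199 / 0.99576199 = 0.37.
Therefore phi_{22} = 0.3700.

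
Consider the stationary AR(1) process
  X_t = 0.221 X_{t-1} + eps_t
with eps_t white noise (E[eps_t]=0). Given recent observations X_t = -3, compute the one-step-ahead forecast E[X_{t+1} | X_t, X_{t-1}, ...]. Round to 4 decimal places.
E[X_{t+1} \mid \mathcal F_t] = -0.6630

For an AR(p) model X_t = c + sum_i phi_i X_{t-i} + eps_t, the
one-step-ahead conditional mean is
  E[X_{t+1} | X_t, ...] = c + sum_i phi_i X_{t+1-i}.
Substitute known values:
  E[X_{t+1} | ...] = (0.221) * (-3)
                   = -0.6630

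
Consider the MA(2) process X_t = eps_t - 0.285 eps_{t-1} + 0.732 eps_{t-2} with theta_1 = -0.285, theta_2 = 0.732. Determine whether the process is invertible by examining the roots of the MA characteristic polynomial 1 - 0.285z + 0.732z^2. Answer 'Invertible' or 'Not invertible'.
\text{Invertible}

The MA(q) characteristic polynomial is P(z) = 1 - 0.285z + 0.732z^2.
Invertibility requires all roots to lie outside the unit circle, i.e. |z| > 1 for every root.
Set 1 + (-0.285) z + (0.732) z^2 = 0, i.e. a z^2 + b z + c = 0 with a = 0.732, b = -0.285, c = 1.
Discriminant D = b^2 - 4ac = (-0.285)^2 - 4*(0.732)*1 = 0.081225 - (2.928) = -2.846775.
D < 0, so the roots are the complex-conjugate pair z = (-b +/- i sqrt(-D)) / (2a) = 0.1947 +/- 1.1525i.
For a conjugate pair |z|^2 = z * conj(z) = (product of roots) = c/a = 1/(0.732) = 1.36612, so |z| = sqrt(1.36612) = 1.1688 for both roots.
Moduli of all roots: 1.1688, 1.1688.
All moduli strictly greater than 1? Yes.
Verdict: Invertible.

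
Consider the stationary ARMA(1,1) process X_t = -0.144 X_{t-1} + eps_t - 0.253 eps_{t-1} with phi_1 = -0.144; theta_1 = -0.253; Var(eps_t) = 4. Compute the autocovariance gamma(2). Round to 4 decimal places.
\gamma(2) = 0.2420

Multiply the model equation by X_{t-k} and take expectations. With theta_0 = psi_0 = 1 and psi_j the MA(infinity) weights, this gives
  gamma(k) - sum_i phi_i gamma(k-i) = c_k,
  c_k = sigma^2 * sum_{j=k..q} theta_j psi_{j-k}   (c_k = 0 for k > q),
using gamma(-m) = gamma(m).
psi-weights needed (psi_j = theta_j + sum_i phi_i psi_{j-i}):
  psi_1 = theta_1 + phi_1 = -0.253 + (-0.144) = -0.397
Right-hand sides:
  c_0 = sigma^2 (1 + theta_1 psi_1) = 4 * (1 + (-0.253)(-0.397)) = 4 * 1.100441 = 4.401764
  c_1 = sigma^2 theta_1 = 4 * (-0.253) = -1.012
  c_2 = 0
Equations for k = 0 and k = 1 (AR order 1):
  gamma(0) = phi_1 gamma(1) + c_0
  gamma(1) = phi_1 gamma(0) + c_1
Substituting the second into the first: gamma(0) (1 - phi_1^2) = c_0 + phi_1 c_1, so
  gamma(0) = (c_0 + phi_1 c_1) / (1 - phi_1^2) = (4.401764 + (-0.144)(-1.012)) / (1 - (-0.144)^2) = 4.547492 / 0.979264 = 4.643786.
  gamma(1) = phi_1 gamma(0) + c_1 = (-0.144)(4.643786) + (-1.012) = -1.680705.
For k = 2 (> q): gamma(2) = phi_1 gamma(1) = (-0.144)(-1.680705) = 0.242022.
Therefore gamma(2) = 0.2420 (to 4 decimal places).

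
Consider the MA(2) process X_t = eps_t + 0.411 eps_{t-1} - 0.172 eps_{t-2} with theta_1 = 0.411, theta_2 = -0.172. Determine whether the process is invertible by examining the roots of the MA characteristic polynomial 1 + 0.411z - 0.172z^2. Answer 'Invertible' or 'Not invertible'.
\text{Invertible}

The MA(q) characteristic polynomial is P(z) = 1 + 0.411z - 0.172z^2.
Invertibility requires all roots to lie outside the unit circle, i.e. |z| > 1 for every root.
Set 1 + (0.411) z + (-0.172) z^2 = 0, i.e. a z^2 + b z + c = 0 with a = -0.172, b = 0.411, c = 1.
Discriminant D = b^2 - 4ac = (0.411)^2 - 4*(-0.172)*1 = 0.168921 - (-0.688) = 0.856921.
D >= 0, so the roots are real: z = (-b +/- sqrt(D)) / (2a) = (-0.411 +/- 0.9257) / (-0.344).
  z_1 = (-0.411 + 0.9257) / (-0.344) = -1.4962,   |z_1| = 1.4962.
  z_2 = (-0.411 - 0.9257) / (-0.344) = 3.8858,   |z_2| = 3.8858.
Moduli of all roots: 1.4962, 3.8858.
All moduli strictly greater than 1? Yes.
Verdict: Invertible.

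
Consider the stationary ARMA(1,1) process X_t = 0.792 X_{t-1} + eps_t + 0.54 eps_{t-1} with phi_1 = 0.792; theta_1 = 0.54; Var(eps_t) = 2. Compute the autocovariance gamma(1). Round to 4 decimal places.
\gamma(1) = 10.2038

Multiply the model equation by X_{t-k} and take expectations. With theta_0 = psi_0 = 1 and psi_j the MA(infinity) weights, this gives
  gamma(k) - sum_i phi_i gamma(k-i) = c_k,
  c_k = sigma^2 * sum_{j=k..q} theta_j psi_{j-k}   (c_k = 0 for k > q),
using gamma(-m) = gamma(m).
psi-weights needed (psi_j = theta_j + sum_i phi_i psi_{j-i}):
  psi_1 = theta_1 + phi_1 = 0.54 + (0.792) = 1.332
Right-hand sides:
  c_0 = sigma^2 (1 + theta_1 psi_1) = 2 * (1 + (0.54)(1.332)) = 2 * 1.71928 = 3.43856
  c_1 = sigma^2 theta_1 = 2 * (0.54) = 1.08
  c_2 = 0
Equations for k = 0 and k = 1 (AR order 1):
  gamma(0) = phi_1 gamma(1) + c_0
  gamma(1) = phi_1 gamma(0) + c_1
Substituting the second into the first: gamma(0) (1 - phi_1^2) = c_0 + phi_1 c_1, so
  gamma(0) = (c_0 + phi_1 c_1) / (1 - phi_1^2) = (3.43856 + (0.792)(1.08)) / (1 - (0.792)^2) = 4.29392 / 0.372736 = 11.520003.
  gamma(1) = phi_1 gamma(0) + c_1 = (0.792)(11.520003) + (1.08) = 10.203843.
Therefore gamma(1) = 10.2038 (to 4 decimal places).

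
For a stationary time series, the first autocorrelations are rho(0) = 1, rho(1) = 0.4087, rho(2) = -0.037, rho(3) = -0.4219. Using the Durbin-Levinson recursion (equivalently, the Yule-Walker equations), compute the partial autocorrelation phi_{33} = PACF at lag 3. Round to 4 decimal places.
\phi_{33} = -0.3869

The PACF at lag k is phi_{kk}, the last component of the solution
to the Yule-Walker system G_k phi = r_k where
  (G_k)_{ij} = rho(|i - j|), (r_k)_i = rho(i), i,j = 1..k.
Equivalently, Durbin-Levinson gives phi_{kk} iteratively:
  phi_{11} = rho(1)
  phi_{kk} = [rho(k) - sum_{j=1..k-1} phi_{k-1,j} rho(k-j)]
            / [1 - sum_{j=1..k-1} phi_{k-1,j} rho(j)],
  phi_{k,j} = phi_{k-1,j} - phi_{kk} phi_{k-1,k-j},  j = 1..k-1.
Step k = 1:
  phi_11 = rho(1) = 0.4087.
Step k = 2:
  phi_22 = [rho(2) - phi_11 rho(1)] / [1 - phi_11 rho(1)] = [-0.037 - (0.4087)(0.4087)] / [1 - (0.4087)(0.4087)]
         = -0.20403569 / 0.83296431 = -0.244951.
  Update: phi_21 = phi_11 - phi_22 phi_11 = 0.4087 - (-0.244951)(0.4087) = 0.508812.
Step k = 3:
  phi_33 = [rho(3) - phi_21 rho(2) - phi_22 rho(1)] / [1 - phi_21 rho(1) - phi_22 rho(2)]
    numerator   = -0.4219 - (0.508812)(-0.037) - (-0.244951)(0.4087) = -0.30296237
    denominator = 1 - (0.508812)(0.4087) - (-0.244951)(-0.037) = 0.7829855
  phi_33 = -0.30296237 / 0.7829855 = -0.3869.
Therefore phi_{33} = -0.3869.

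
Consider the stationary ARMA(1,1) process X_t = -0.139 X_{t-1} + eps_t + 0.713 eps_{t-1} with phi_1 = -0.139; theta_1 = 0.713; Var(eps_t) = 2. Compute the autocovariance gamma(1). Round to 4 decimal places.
\gamma(1) = 1.0546

Multiply the model equation by X_{t-k} and take expectations. With theta_0 = psi_0 = 1 and psi_j the MA(infinity) weights, this gives
  gamma(k) - sum_i phi_i gamma(k-i) = c_k,
  c_k = sigma^2 * sum_{j=k..q} theta_j psi_{j-k}   (c_k = 0 for k > q),
using gamma(-m) = gamma(m).
psi-weights needed (psi_j = theta_j + sum_i phi_i psi_{j-i}):
  psi_1 = theta_1 + phi_1 = 0.713 + (-0.139) = 0.574
Right-hand sides:
  c_0 = sigma^2 (1 + theta_1 psi_1) = 2 * (1 + (0.713)(0.574)) = 2 * 1.409262 = 2.818524
  c_1 = sigma^2 theta_1 = 2 * (0.713) = 1.426
  c_2 = 0
Equations for k = 0 and k = 1 (AR order 1):
  gamma(0) = phi_1 gamma(1) + c_0
  gamma(1) = phi_1 gamma(0) + c_1
Substituting the second into the first: gamma(0) (1 - phi_1^2) = c_0 + phi_1 c_1, so
  gamma(0) = (c_0 + phi_1 c_1) / (1 - phi_1^2) = (2.818524 + (-0.139)(1.426)) / (1 - (-0.139)^2) = 2.62031 / 0.980679 = 2.671934.
  gamma(1) = phi_1 gamma(0) + c_1 = (-0.139)(2.671934) + (1.426) = 1.054601.
Therefore gamma(1) = 1.0546 (to 4 decimal places).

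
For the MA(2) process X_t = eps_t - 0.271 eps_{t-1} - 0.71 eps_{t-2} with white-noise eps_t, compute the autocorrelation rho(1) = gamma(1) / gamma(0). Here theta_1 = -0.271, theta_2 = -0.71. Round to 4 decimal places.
\rho(1) = -0.0498

For an MA(q) process with theta_0 = 1, the autocovariance is
  gamma(k) = sigma^2 * sum_{i=0..q-k} theta_i * theta_{i+k},
and rho(k) = gamma(k) / gamma(0). Sigma^2 cancels.
  numerator   = (1)*(-0.271) + (-0.271)*(-0.71) = -0.07859.
  denominator = (1)^2 + (-0.271)^2 + (-0.71)^2 = 1.577541.
  rho(1) = -0.07859 / 1.577541 = -0.0498.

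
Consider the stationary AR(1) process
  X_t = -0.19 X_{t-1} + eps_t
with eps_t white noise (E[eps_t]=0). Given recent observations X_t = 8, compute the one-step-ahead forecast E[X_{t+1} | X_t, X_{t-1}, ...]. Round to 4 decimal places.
E[X_{t+1} \mid \mathcal F_t] = -1.5200

For an AR(p) model X_t = c + sum_i phi_i X_{t-i} + eps_t, the
one-step-ahead conditional mean is
  E[X_{t+1} | X_t, ...] = c + sum_i phi_i X_{t+1-i}.
Substitute known values:
  E[X_{t+1} | ...] = (-0.19) * (8)
                   = -1.5200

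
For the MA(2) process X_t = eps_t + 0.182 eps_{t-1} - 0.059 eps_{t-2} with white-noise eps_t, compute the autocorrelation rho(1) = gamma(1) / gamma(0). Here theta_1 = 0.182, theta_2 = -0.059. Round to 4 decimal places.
\rho(1) = 0.1652

For an MA(q) process with theta_0 = 1, the autocovariance is
  gamma(k) = sigma^2 * sum_{i=0..q-k} theta_i * theta_{i+k},
and rho(k) = gamma(k) / gamma(0). Sigma^2 cancels.
  numerator   = (1)*(0.182) + (0.182)*(-0.059) = 0.171262.
  denominator = (1)^2 + (0.182)^2 + (-0.059)^2 = 1.036605.
  rho(1) = 0.171262 / 1.036605 = 0.1652.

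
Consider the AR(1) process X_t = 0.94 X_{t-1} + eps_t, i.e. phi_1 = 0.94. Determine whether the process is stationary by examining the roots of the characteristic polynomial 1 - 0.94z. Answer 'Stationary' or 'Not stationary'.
\text{Stationary}

The AR(p) characteristic polynomial is P(z) = 1 - 0.94z.
Stationarity requires all roots to lie outside the unit circle, i.e. |z| > 1 for every root.
This is linear in z: 1 + (-0.94) z = 0  =>  z = -1/(-0.94) = 1.06383,  |z| = 1.06383.
Moduli of all roots: 1.0638.
All moduli strictly greater than 1? Yes.
Verdict: Stationary.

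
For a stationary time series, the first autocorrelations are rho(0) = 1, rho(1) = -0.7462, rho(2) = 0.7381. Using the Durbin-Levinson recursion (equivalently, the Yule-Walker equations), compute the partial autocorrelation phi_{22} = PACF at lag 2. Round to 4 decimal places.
\phi_{22} = 0.4091

The PACF at lag k is phi_{kk}, the last component of the solution
to the Yule-Walker system G_k phi = r_k where
  (G_k)_{ij} = rho(|i - j|), (r_k)_i = rho(i), i,j = 1..k.
Equivalently, Durbin-Levinson gives phi_{kk} iteratively:
  phi_{11} = rho(1)
  phi_{kk} = [rho(k) - sum_{j=1..k-1} phi_{k-1,j} rho(k-j)]
            / [1 - sum_{j=1..k-1} phi_{k-1,j} rho(j)],
  phi_{k,j} = phi_{k-1,j} - phi_{kk} phi_{k-1,k-j},  j = 1..k-1.
Step k = 1:
  phi_11 = rho(1) = -0.7462.
Step k = 2:
  phi_22 = [rho(2) - phi_11 rho(1)] / [1 - phi_11 rho(1)] = [0.7381 - (-0.7462)(-0.7462)] / [1 - (-0.7462)(-0.7462)]
         = 0.18128556 / 0.44318556 = 0.4091.
Therefore phi_{22} = 0.4091.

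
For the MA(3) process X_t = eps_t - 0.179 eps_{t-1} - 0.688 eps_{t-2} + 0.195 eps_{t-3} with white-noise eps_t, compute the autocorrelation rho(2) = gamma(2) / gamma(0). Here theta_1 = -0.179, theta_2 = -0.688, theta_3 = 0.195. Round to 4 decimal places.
\rho(2) = -0.4684

For an MA(q) process with theta_0 = 1, the autocovariance is
  gamma(k) = sigma^2 * sum_{i=0..q-k} theta_i * theta_{i+k},
and rho(k) = gamma(k) / gamma(0). Sigma^2 cancels.
  numerator   = (1)*(-0.688) + (-0.179)*(0.195) = -0.722905.
  denominator = (1)^2 + (-0.179)^2 + (-0.688)^2 + (0.195)^2 = 1.54341.
  rho(2) = -0.722905 / 1.54341 = -0.4684.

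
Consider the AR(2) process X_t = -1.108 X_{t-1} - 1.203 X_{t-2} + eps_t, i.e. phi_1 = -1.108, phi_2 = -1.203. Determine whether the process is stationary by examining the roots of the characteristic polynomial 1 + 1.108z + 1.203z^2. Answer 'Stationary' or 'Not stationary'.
\text{Not stationary}

The AR(p) characteristic polynomial is P(z) = 1 + 1.108z + 1.203z^2.
Stationarity requires all roots to lie outside the unit circle, i.e. |z| > 1 for every root.
Set 1 + (1.108) z + (1.203) z^2 = 0, i.e. a z^2 + b z + c = 0 with a = 1.203, b = 1.108, c = 1.
Discriminant D = b^2 - 4ac = (1.108)^2 - 4*(1.203)*1 = 1.227664 - (4.812) = -3.584336.
D < 0, so the roots are the complex-conjugate pair z = (-b +/- i sqrt(-D)) / (2a) = -0.4605 +/- 0.7869i.
For a conjugate pair |z|^2 = z * conj(z) = (product of roots) = c/a = 1/(1.203) = 0.831255, so |z| = sqrt(0.831255) = 0.9117 for both roots.
Moduli of all roots: 0.9117, 0.9117.
All moduli strictly greater than 1? No.
Verdict: Not stationary.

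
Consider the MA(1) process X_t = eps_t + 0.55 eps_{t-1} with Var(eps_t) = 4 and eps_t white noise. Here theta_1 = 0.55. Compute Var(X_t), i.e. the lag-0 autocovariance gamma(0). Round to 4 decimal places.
\gamma(0) = 5.2100

For an MA(q) process X_t = eps_t + sum_i theta_i eps_{t-i} with
Var(eps_t) = sigma^2, the variance is
  gamma(0) = sigma^2 * (1 + sum_i theta_i^2).
  sum_i theta_i^2 = (0.55)^2 = 0.3025.
  gamma(0) = 4 * (1 + 0.3025) = 4 * 1.3025 = 5.21, which rounds to 5.2100.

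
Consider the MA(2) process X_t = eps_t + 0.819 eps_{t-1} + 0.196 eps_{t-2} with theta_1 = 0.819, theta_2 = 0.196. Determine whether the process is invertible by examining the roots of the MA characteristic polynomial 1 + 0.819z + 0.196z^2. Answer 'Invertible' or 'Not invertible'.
\text{Invertible}

The MA(q) characteristic polynomial is P(z) = 1 + 0.819z + 0.196z^2.
Invertibility requires all roots to lie outside the unit circle, i.e. |z| > 1 for every root.
Set 1 + (0.819) z + (0.196) z^2 = 0, i.e. a z^2 + b z + c = 0 with a = 0.196, b = 0.819, c = 1.
Discriminant D = b^2 - 4ac = (0.819)^2 - 4*(0.196)*1 = 0.670761 - (0.784) = -0.113239.
D < 0, so the roots are the complex-conjugate pair z = (-b +/- i sqrt(-D)) / (2a) = -2.0893 +/- 0.8584i.
For a conjugate pair |z|^2 = z * conj(z) = (product of roots) = c/a = 1/(0.196) = 5.102041, so |z| = sqrt(5.102041) = 2.2588 for both roots.
Moduli of all roots: 2.2588, 2.2588.
All moduli strictly greater than 1? Yes.
Verdict: Invertible.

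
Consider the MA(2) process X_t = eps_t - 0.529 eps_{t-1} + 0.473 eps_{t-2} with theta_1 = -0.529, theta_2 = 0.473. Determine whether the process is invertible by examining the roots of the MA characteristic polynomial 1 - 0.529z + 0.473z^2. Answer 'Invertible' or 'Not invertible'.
\text{Invertible}

The MA(q) characteristic polynomial is P(z) = 1 - 0.529z + 0.473z^2.
Invertibility requires all roots to lie outside the unit circle, i.e. |z| > 1 for every root.
Set 1 + (-0.529) z + (0.473) z^2 = 0, i.e. a z^2 + b z + c = 0 with a = 0.473, b = -0.529, c = 1.
Discriminant D = b^2 - 4ac = (-0.529)^2 - 4*(0.473)*1 = 0.279841 - (1.892) = -1.612159.
D < 0, so the roots are the complex-conjugate pair z = (-b +/- i sqrt(-D)) / (2a) = 0.5592 +/- 1.3422i.
For a conjugate pair |z|^2 = z * conj(z) = (product of roots) = c/a = 1/(0.473) = 2.114165, so |z| = sqrt(2.114165) = 1.454 for both roots.
Moduli of all roots: 1.4540, 1.4540.
All moduli strictly greater than 1? Yes.
Verdict: Invertible.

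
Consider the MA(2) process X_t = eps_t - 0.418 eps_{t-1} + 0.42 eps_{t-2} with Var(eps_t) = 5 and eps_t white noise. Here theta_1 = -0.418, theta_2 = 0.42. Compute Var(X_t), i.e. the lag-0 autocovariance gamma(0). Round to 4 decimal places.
\gamma(0) = 6.7556

For an MA(q) process X_t = eps_t + sum_i theta_i eps_{t-i} with
Var(eps_t) = sigma^2, the variance is
  gamma(0) = sigma^2 * (1 + sum_i theta_i^2).
  sum_i theta_i^2 = (-0.418)^2 + (0.42)^2 = 0.174724 + 0.1764 = 0.351124.
  gamma(0) = 5 * (1 + 0.351124) = 5 * 1.351124 = 6.75562, which rounds to 6.7556.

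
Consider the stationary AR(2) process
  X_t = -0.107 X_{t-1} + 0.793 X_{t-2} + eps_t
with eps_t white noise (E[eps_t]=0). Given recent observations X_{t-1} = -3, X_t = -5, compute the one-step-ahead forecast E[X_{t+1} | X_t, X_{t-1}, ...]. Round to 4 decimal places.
E[X_{t+1} \mid \mathcal F_t] = -1.8440

For an AR(p) model X_t = c + sum_i phi_i X_{t-i} + eps_t, the
one-step-ahead conditional mean is
  E[X_{t+1} | X_t, ...] = c + sum_i phi_i X_{t+1-i}.
Substitute known values:
  E[X_{t+1} | ...] = (-0.107) * (-5) + (0.793) * (-3)
                   = -1.8440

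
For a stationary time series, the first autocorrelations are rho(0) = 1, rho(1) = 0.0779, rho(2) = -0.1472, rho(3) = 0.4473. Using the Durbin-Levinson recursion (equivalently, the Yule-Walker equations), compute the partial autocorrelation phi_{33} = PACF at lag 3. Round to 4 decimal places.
\phi_{33} = 0.4870

The PACF at lag k is phi_{kk}, the last component of the solution
to the Yule-Walker system G_k phi = r_k where
  (G_k)_{ij} = rho(|i - j|), (r_k)_i = rho(i), i,j = 1..k.
Equivalently, Durbin-Levinson gives phi_{kk} iteratively:
  phi_{11} = rho(1)
  phi_{kk} = [rho(k) - sum_{j=1..k-1} phi_{k-1,j} rho(k-j)]
            / [1 - sum_{j=1..k-1} phi_{k-1,j} rho(j)],
  phi_{k,j} = phi_{k-1,j} - phi_{kk} phi_{k-1,k-j},  j = 1..k-1.
Step k = 1:
  phi_11 = rho(1) = 0.0779.
Step k = 2:
  phi_22 = [rho(2) - phi_11 rho(1)] / [1 - phi_11 rho(1)] = [-0.1472 - (0.0779)(0.0779)] / [1 - (0.0779)(0.0779)]
         = -0.15326841 / 0.99393159 = -0.154204.
  Update: phi_21 = phi_11 - phi_22 phi_11 = 0.0779 - (-0.154204)(0.0779) = 0.089913.
Step k = 3:
  phi_33 = [rho(3) - phi_21 rho(2) - phi_22 rho(1)] / [1 - phi_21 rho(1) - phi_22 rho(2)]
    numerator   = 0.4473 - (0.089913)(-0.1472) - (-0.154204)(0.0779) = 0.47254763
    denominator = 1 - (0.089913)(0.0779) - (-0.154204)(-0.1472) = 0.97029696
  phi_33 = 0.47254763 / 0.97029696 = 0.487.
Therefore phi_{33} = 0.4870.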